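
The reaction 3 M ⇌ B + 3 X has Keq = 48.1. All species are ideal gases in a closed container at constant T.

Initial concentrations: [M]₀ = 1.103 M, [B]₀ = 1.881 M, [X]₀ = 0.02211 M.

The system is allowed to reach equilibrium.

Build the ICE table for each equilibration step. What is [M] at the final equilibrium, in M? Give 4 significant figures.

[M]_eq = 0.2947 M

Q₀ = 1.5151e-05 vs Keq = 48.1 ⇒ Q<K, forward
Step 1:
                   M          B          X
  init         1.103      1.881    0.02211
  Δ          -0.8083     0.2694     0.8083
  eq          0.2947       2.15     0.8304
  solve Keq expr → x = 0.2694; check Q = 48.1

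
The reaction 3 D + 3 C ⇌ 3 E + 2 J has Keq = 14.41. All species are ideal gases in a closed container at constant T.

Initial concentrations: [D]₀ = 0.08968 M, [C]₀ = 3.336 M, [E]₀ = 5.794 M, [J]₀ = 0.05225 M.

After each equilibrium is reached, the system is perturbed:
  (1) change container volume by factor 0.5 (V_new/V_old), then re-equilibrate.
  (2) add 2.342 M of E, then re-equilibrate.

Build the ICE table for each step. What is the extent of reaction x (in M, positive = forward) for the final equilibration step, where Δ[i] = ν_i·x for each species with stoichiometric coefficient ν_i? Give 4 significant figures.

x = -0.006084 M

Q₀ = 19.83 vs Keq = 14.41 ⇒ Q>K, reverse
Step 1:
                   D          C          E          J
  Initial    0.08968      3.336      5.794    0.05225
  Change    0.005292   0.005292  -0.005292  -0.003528
  Equil      0.09497      3.341      5.789    0.04872
  solve Keq expr → x = -0.001764; check Q = 14.41
Then change container volume by factor 0.5 (V_new/V_old).
Step 2:
                   D          C          E          J
  Initial     0.1899      6.683      11.58    0.09744
  Change    -0.02291   -0.02291    0.02291    0.01528
  Equil        0.167       6.66       11.6     0.1127
  solve Keq expr → x = 0.007638; check Q = 14.41
Then add 2.342 M of E.
Step 3:
                   D          C          E          J
  Initial      0.167       6.66      13.94     0.1127
  Change     0.01825    0.01825   -0.01825   -0.01217
  Equil       0.1853      6.678      13.92     0.1006
  solve Keq expr → x = -0.006084; check Q = 14.41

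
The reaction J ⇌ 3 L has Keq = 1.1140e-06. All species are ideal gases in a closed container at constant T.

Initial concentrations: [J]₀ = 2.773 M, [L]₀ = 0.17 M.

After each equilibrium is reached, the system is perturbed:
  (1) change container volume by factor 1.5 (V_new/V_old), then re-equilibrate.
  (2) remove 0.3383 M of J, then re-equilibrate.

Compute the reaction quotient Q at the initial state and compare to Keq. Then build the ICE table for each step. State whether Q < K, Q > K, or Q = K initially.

Q₀ = 0.001772; Q > K (proceeds reverse)

Q₀ = 0.001772 vs Keq = 1.1140e-06 ⇒ Q>K, reverse
Step 1:
                  J         L
  init        2.773      0.17
  Δ         0.05178   -0.1553
  eq          2.825   0.01465
  solve Keq expr → x = -0.05178; check Q = 1.1140e-06
Then change container volume by factor 1.5 (V_new/V_old).
Step 2:
                  J         L
  init        1.883  0.009769
  Δ        -0.00101   0.00303
  eq          1.882    0.0128
  solve Keq expr → x = 0.00101; check Q = 1.1140e-06
Then remove 0.3383 M of J.
Step 3:
                  J         L
  init        1.544    0.0128
  Δ       2.7243e-04 -8.1730e-04
  eq          1.544   0.01198
  solve Keq expr → x = -2.7243e-04; check Q = 1.1140e-06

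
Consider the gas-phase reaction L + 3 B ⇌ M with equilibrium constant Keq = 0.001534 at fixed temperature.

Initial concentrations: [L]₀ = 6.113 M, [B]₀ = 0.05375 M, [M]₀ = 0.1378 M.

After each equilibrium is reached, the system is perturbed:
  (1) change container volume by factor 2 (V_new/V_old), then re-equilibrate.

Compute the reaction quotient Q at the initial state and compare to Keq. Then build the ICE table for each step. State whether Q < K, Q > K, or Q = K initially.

Q₀ = 145.2; Q > K (proceeds reverse)

Q₀ = 145.2 vs Keq = 0.001534 ⇒ Q>K, reverse
Step 1:
                  L         B         M
  I           6.113   0.05375    0.1378
  C          0.1368    0.4105   -0.1368
  E            6.25    0.4643 9.5942e-04
  solve Keq expr → x = -0.1368; check Q = 0.001534
Then change container volume by factor 2 (V_new/V_old).
Step 2:
                  L         B         M
  I           3.125    0.2321 4.7971e-04
  C       4.1876e-04  0.001256 -4.1876e-04
  E           3.125    0.2334 6.0951e-05
  solve Keq expr → x = -4.1876e-04; check Q = 0.001534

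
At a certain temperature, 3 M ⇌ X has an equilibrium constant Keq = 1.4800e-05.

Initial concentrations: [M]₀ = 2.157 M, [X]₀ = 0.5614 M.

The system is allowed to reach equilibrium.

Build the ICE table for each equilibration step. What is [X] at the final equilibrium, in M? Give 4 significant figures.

Q₀ = 0.05594 vs Keq = 1.4800e-05 ⇒ Q>K, reverse
Step 1:
                  M         X
  Initial     2.157    0.5614
  Change      1.682   -0.5606
  Equil       3.839 8.3716e-04
  solve Keq expr → x = -0.5606; check Q = 1.4800e-05

[X]_eq = 8.3716e-04 M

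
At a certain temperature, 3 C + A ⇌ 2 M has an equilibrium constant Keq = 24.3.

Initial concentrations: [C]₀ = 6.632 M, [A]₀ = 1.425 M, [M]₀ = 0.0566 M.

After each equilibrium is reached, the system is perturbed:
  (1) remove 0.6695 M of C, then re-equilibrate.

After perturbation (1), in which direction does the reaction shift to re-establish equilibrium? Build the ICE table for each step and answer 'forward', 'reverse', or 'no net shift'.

Direction: reverse

Q₀ = 7.7070e-06 vs Keq = 24.3 ⇒ Q<K, forward
Step 1:
                    C           A           M
  Initial       6.632       1.425      0.0566
  Change       -4.204      -1.401       2.803
  Equil         2.428     0.02352        2.86
  solve Keq expr → x = 1.401; check Q = 24.3
Then remove 0.6695 M of C.
Step 2:
                    C           A           M
  Initial       1.758     0.02352        2.86
  Change      0.08451     0.02817    -0.05634
  Equil         1.843     0.05169       2.803
  solve Keq expr → x = -0.02817; check Q = 24.3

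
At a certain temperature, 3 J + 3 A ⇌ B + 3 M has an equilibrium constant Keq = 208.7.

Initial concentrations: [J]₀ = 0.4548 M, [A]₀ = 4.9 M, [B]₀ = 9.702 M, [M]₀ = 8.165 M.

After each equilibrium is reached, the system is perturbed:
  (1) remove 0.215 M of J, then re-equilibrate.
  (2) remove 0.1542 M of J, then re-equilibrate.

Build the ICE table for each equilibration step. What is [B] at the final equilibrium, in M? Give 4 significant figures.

[B]_eq = 9.558 M

Q₀ = 477.2 vs Keq = 208.7 ⇒ Q>K, reverse
Step 1:
                   J          A          B          M
  init        0.4548        4.9      9.702      8.165
  Δ           0.1205     0.1205   -0.04018    -0.1205
  eq          0.5753      5.021      9.662      8.044
  solve Keq expr → x = -0.04018; check Q = 208.7
Then remove 0.215 M of J.
Step 2:
                   J          A          B          M
  init        0.3603      5.021      9.662      8.044
  Δ           0.1813     0.1813   -0.06043    -0.1813
  eq          0.5416      5.202      9.601      7.863
  solve Keq expr → x = -0.06043; check Q = 208.7
Then remove 0.1542 M of J.
Step 3:
                   J          A          B          M
  init        0.3874      5.202      9.601      7.863
  Δ           0.1313     0.1313   -0.04375    -0.1313
  eq          0.5187      5.333      9.558      7.732
  solve Keq expr → x = -0.04375; check Q = 208.7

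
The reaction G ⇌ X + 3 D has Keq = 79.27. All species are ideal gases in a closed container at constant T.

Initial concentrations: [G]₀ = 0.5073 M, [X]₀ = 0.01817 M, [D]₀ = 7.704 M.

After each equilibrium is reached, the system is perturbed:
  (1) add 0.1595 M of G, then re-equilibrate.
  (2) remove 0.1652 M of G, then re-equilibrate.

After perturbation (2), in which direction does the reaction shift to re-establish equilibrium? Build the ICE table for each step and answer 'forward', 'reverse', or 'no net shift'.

Q₀ = 16.38 vs Keq = 79.27 ⇒ Q<K, forward
Step 1:
                   G          X          D
  init        0.5073    0.01817      7.704
  Δ         -0.05533    0.05533      0.166
  eq           0.452     0.0735       7.87
  solve Keq expr → x = 0.05533; check Q = 79.27
Then add 0.1595 M of G.
Step 2:
                   G          X          D
  init        0.6115     0.0735       7.87
  Δ         -0.02041    0.02041    0.06123
  eq          0.5911    0.09391      7.931
  solve Keq expr → x = 0.02041; check Q = 79.27
Then remove 0.1652 M of G.
Step 3:
                   G          X          D
  init        0.4259    0.09391      7.931
  Δ          0.02115   -0.02115   -0.06346
  eq           0.447    0.07276      7.868
  solve Keq expr → x = -0.02115; check Q = 79.27

Direction: reverse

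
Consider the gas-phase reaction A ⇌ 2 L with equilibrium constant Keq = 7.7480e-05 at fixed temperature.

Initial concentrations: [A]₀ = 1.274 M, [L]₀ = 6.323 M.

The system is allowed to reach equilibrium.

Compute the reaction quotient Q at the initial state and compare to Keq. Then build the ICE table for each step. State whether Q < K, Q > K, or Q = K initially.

Q₀ = 31.38; Q > K (proceeds reverse)

Q₀ = 31.38 vs Keq = 7.7480e-05 ⇒ Q>K, reverse
Step 1:
                   A          L
  I            1.274      6.323
  C            3.152     -6.304
  E            4.426    0.01852
  solve Keq expr → x = -3.152; check Q = 7.7480e-05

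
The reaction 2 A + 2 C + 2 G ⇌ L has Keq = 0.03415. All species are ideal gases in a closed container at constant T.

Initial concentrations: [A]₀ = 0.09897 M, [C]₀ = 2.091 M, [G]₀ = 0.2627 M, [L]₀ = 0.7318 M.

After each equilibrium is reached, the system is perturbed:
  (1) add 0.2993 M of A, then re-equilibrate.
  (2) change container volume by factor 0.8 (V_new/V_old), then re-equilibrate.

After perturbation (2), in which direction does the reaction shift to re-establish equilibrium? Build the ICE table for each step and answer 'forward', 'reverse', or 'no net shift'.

Q₀ = 247.6 vs Keq = 0.03415 ⇒ Q>K, reverse
Step 1:
                  A         C         G         L
  I         0.09897     2.091    0.2627    0.7318
  C          0.8386    0.8386    0.8386   -0.4193
  E          0.9376      2.93     1.101    0.3125
  solve Keq expr → x = -0.4193; check Q = 0.03415
Then add 0.2993 M of A.
Step 2:
                  A         C         G         L
  I           1.237      2.93     1.101    0.3125
  C         -0.0961   -0.0961   -0.0961   0.04805
  E           1.141     2.834     1.005    0.3605
  solve Keq expr → x = 0.04805; check Q = 0.03415
Then change container volume by factor 0.8 (V_new/V_old).
Step 3:
                  A         C         G         L
  I           1.426     3.542     1.257    0.4507
  C         -0.2296   -0.2296   -0.2296    0.1148
  E           1.196     3.312     1.027    0.5655
  solve Keq expr → x = 0.1148; check Q = 0.03415

Direction: forward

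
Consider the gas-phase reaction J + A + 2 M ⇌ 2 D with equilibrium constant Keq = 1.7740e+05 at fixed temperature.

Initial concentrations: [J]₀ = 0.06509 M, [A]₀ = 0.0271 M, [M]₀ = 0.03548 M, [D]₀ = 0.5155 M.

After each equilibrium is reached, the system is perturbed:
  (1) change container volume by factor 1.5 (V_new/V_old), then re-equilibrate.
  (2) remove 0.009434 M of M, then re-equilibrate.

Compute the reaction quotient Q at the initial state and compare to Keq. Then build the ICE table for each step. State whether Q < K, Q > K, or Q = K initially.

Q₀ = 1.1968e+05 vs Keq = 1.7740e+05 ⇒ Q<K, forward
Step 1:
                    J           A           M           D
  Initial     0.06509      0.0271     0.03548      0.5155
  Change    -0.002162   -0.002162   -0.004325    0.004325
  Equil       0.06293     0.02494     0.03116      0.5198
  solve Keq expr → x = 0.002162; check Q = 1.7740e+05
Then change container volume by factor 1.5 (V_new/V_old).
Step 2:
                    J           A           M           D
  Initial     0.04195     0.01663     0.02077      0.3465
  Change     0.003144    0.003144    0.006287   -0.006287
  Equil        0.0451     0.01977     0.02706      0.3403
  solve Keq expr → x = -0.003144; check Q = 1.7740e+05
Then remove 0.009434 M of M.
Step 3:
                    J           A           M           D
  Initial      0.0451     0.01977     0.01762      0.3403
  Change     0.003123    0.003123    0.006246   -0.006246
  Equil       0.04822     0.02289     0.02387       0.334
  solve Keq expr → x = -0.003123; check Q = 1.7740e+05

Q₀ = 1.1968e+05; Q < K (proceeds forward)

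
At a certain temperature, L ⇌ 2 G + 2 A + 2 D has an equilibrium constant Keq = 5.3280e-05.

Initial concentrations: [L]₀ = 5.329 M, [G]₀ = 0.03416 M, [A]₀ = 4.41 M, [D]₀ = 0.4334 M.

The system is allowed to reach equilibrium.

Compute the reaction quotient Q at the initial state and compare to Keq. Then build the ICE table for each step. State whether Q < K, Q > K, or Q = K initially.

Q₀ = 7.9992e-04; Q > K (proceeds reverse)

Q₀ = 7.9992e-04 vs Keq = 5.3280e-05 ⇒ Q>K, reverse
Step 1:
                    L           G           A           D
  init          5.329     0.03416        4.41      0.4334
  Δ           0.01237    -0.02475    -0.02475    -0.02475
  eq            5.341    0.009414       4.385      0.4087
  solve Keq expr → x = -0.01237; check Q = 5.3280e-05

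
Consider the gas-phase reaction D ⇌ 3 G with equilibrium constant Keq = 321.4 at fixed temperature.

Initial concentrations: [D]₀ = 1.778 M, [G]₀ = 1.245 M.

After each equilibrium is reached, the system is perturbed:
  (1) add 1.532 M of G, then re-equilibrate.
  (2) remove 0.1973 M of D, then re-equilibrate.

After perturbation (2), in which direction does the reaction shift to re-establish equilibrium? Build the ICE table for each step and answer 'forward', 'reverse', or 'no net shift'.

Q₀ = 1.085 vs Keq = 321.4 ⇒ Q<K, forward
Step 1:
                   D          G
  init         1.778      1.245
  Δ           -1.331      3.993
  eq          0.4471      5.238
  solve Keq expr → x = 1.331; check Q = 321.4
Then add 1.532 M of G.
Step 2:
                   D          G
  init        0.4471       6.77
  Δ           0.2409    -0.7227
  eq           0.688      6.047
  solve Keq expr → x = -0.2409; check Q = 321.4
Then remove 0.1973 M of D.
Step 3:
                   D          G
  init        0.4907      6.047
  Δ          0.09995    -0.2998
  eq          0.5906      5.747
  solve Keq expr → x = -0.09995; check Q = 321.4

Direction: reverse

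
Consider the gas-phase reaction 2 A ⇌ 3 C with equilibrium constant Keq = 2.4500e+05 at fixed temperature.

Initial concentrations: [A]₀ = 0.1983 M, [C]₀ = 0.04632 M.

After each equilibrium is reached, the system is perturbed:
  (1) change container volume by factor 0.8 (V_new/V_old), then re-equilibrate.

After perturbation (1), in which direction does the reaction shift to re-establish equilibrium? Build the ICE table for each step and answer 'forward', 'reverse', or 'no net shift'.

Direction: reverse

Q₀ = 0.002527 vs Keq = 2.4500e+05 ⇒ Q<K, forward
Step 1:
                  A         C
  I          0.1983   0.04632
  C         -0.1979    0.2968
  E       4.0613e-04    0.3432
  solve Keq expr → x = 0.09895; check Q = 2.4500e+05
Then change container volume by factor 0.8 (V_new/V_old).
Step 2:
                  A         C
  I       5.0766e-04     0.429
  C       5.9743e-05 -8.9615e-05
  E       5.6740e-04    0.4289
  solve Keq expr → x = -2.9872e-05; check Q = 2.4500e+05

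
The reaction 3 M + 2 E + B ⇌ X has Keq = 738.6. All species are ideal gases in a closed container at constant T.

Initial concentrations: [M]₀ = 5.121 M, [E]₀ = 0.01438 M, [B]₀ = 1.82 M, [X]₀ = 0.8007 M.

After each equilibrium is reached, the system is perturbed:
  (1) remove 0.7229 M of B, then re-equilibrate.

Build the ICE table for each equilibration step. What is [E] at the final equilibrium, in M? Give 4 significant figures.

Q₀ = 15.84 vs Keq = 738.6 ⇒ Q<K, forward
Step 1:
                    M           E           B           X
  Initial       5.121     0.01438        1.82      0.8007
  Change     -0.01838    -0.01225   -0.006125    0.006125
  Equil         5.103    0.002129       1.814      0.8068
  solve Keq expr → x = 0.006125; check Q = 738.6
Then remove 0.7229 M of B.
Step 2:
                    M           E           B           X
  Initial       5.103    0.002129       1.091      0.8068
  Change   9.2183e-04  6.1456e-04  3.0728e-04 -3.0728e-04
  Equil         5.104    0.002744       1.091      0.8065
  solve Keq expr → x = -3.0728e-04; check Q = 738.6

[E]_eq = 0.002744 M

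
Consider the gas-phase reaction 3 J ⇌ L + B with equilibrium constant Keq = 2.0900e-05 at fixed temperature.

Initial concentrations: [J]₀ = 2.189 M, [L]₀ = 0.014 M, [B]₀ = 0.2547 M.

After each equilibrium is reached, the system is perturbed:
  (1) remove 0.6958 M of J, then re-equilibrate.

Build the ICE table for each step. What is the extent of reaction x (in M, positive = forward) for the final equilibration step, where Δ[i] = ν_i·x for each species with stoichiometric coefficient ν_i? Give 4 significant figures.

Q₀ = 3.3995e-04 vs Keq = 2.0900e-05 ⇒ Q>K, reverse
Step 1:
                    J           L           B
  Initial       2.189       0.014      0.2547
  Change      0.03913    -0.01304    -0.01304
  Equil         2.228  9.5669e-04      0.2417
  solve Keq expr → x = -0.01304; check Q = 2.0900e-05
Then remove 0.6958 M of J.
Step 2:
                    J           L           B
  Initial       1.532  9.5669e-04      0.2417
  Change      0.00193 -6.4350e-04 -6.4350e-04
  Equil         1.534  3.1319e-04       0.241
  solve Keq expr → x = -6.4350e-04; check Q = 2.0900e-05

x = -6.4350e-04 M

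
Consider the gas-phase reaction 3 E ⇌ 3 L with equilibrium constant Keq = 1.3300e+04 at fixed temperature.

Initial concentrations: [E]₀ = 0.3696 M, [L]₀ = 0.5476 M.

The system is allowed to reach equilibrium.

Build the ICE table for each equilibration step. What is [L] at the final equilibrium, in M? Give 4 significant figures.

Q₀ = 3.252 vs Keq = 1.3300e+04 ⇒ Q<K, forward
Step 1:
                    E           L
  Initial      0.3696      0.5476
  Change      -0.3325      0.3325
  Equil       0.03714      0.8801
  solve Keq expr → x = 0.1108; check Q = 1.3300e+04

[L]_eq = 0.8801 M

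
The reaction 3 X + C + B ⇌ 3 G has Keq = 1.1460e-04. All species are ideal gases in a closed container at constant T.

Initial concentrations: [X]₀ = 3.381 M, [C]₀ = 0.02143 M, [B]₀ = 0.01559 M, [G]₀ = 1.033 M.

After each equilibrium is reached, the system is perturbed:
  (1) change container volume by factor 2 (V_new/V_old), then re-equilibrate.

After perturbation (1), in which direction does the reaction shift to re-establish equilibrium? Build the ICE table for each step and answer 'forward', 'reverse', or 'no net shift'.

Q₀ = 85.37 vs Keq = 1.1460e-04 ⇒ Q>K, reverse
Step 1:
                   X          C          B          G
  Initial      3.381    0.02143    0.01559      1.033
  Change       0.933      0.311      0.311     -0.933
  Equil        4.314     0.3324     0.3266    0.09997
  solve Keq expr → x = -0.311; check Q = 1.1460e-04
Then change container volume by factor 2 (V_new/V_old).
Step 2:
                   X          C          B          G
  Initial      2.157     0.1662     0.1633    0.04998
  Change      0.0175   0.005832   0.005832    -0.0175
  Equil        2.175     0.1721     0.1691    0.03249
  solve Keq expr → x = -0.005832; check Q = 1.1460e-04

Direction: reverse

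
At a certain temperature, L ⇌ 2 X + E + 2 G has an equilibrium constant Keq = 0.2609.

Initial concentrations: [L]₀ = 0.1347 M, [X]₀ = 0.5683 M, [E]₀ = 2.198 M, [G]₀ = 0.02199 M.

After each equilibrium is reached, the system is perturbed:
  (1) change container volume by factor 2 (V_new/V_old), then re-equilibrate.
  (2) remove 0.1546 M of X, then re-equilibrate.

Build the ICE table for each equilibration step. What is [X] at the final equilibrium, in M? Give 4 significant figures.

Q₀ = 0.002548 vs Keq = 0.2609 ⇒ Q<K, forward
Step 1:
                    L           X           E           G
  I            0.1347      0.5683       2.198     0.02199
  C          -0.05789      0.1158     0.05789      0.1158
  E           0.07681      0.6841       2.256      0.1378
  solve Keq expr → x = 0.05789; check Q = 0.2609
Then change container volume by factor 2 (V_new/V_old).
Step 2:
                    L           X           E           G
  I            0.0384       0.342       1.128     0.06889
  C          -0.02763     0.05526     0.02763     0.05526
  E           0.01078      0.3973       1.156      0.1241
  solve Keq expr → x = 0.02763; check Q = 0.2609
Then remove 0.1546 M of X.
Step 3:
                    L           X           E           G
  I           0.01078      0.2427       1.156      0.1241
  C         -0.005535     0.01107    0.005535     0.01107
  E           0.00524      0.2538       1.161      0.1352
  solve Keq expr → x = 0.005535; check Q = 0.2609

[X]_eq = 0.2538 M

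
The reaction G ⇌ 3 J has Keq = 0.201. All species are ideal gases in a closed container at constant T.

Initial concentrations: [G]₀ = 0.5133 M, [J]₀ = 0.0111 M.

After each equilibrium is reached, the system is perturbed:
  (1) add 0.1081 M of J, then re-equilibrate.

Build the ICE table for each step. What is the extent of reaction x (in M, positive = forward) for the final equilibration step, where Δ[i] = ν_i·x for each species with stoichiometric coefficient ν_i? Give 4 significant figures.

x = -0.03213 M

Q₀ = 2.6644e-06 vs Keq = 0.201 ⇒ Q<K, forward
Step 1:
                   G          J
  I           0.5133     0.0111
  C          -0.1372     0.4117
  E           0.3761     0.4228
  solve Keq expr → x = 0.1372; check Q = 0.201
Then add 0.1081 M of J.
Step 2:
                   G          J
  I           0.3761     0.5309
  C          0.03213   -0.09639
  E           0.4082     0.4345
  solve Keq expr → x = -0.03213; check Q = 0.201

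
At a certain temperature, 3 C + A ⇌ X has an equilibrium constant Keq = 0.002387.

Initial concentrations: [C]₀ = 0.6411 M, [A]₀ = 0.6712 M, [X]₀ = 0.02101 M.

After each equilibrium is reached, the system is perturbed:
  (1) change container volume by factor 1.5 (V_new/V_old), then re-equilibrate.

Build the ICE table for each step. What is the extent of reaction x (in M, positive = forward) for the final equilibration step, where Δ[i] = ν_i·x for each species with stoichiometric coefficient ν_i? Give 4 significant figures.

x = -2.6777e-04 M

Q₀ = 0.1188 vs Keq = 0.002387 ⇒ Q>K, reverse
Step 1:
                   C          A          X
  init        0.6411     0.6712    0.02101
  Δ          0.06131    0.02044   -0.02044
  eq          0.7024     0.6916 5.7215e-04
  solve Keq expr → x = -0.02044; check Q = 0.002387
Then change container volume by factor 1.5 (V_new/V_old).
Step 2:
                   C          A          X
  init        0.4683     0.4611 3.8143e-04
  Δ       8.0330e-04 2.6777e-04 -2.6777e-04
  eq          0.4691     0.4614 1.1367e-04
  solve Keq expr → x = -2.6777e-04; check Q = 0.002387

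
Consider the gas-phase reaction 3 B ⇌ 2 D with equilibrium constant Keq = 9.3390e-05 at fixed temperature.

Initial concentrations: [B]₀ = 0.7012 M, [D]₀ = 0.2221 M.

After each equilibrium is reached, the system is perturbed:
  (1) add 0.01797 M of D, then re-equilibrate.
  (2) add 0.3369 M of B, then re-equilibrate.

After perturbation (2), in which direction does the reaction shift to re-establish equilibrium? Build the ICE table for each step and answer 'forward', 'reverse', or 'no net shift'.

Q₀ = 0.1431 vs Keq = 9.3390e-05 ⇒ Q>K, reverse
Step 1:
                    B           D
  init         0.7012      0.2221
  Δ            0.3182     -0.2122
  eq            1.019    0.009947
  solve Keq expr → x = -0.1061; check Q = 9.3390e-05
Then add 0.01797 M of D.
Step 2:
                    B           D
  init          1.019     0.02792
  Δ           0.02637    -0.01758
  eq            1.046     0.01034
  solve Keq expr → x = -0.008791; check Q = 9.3390e-05
Then add 0.3369 M of B.
Step 3:
                    B           D
  init          1.383     0.01034
  Δ         -0.007865    0.005243
  eq            1.375     0.01558
  solve Keq expr → x = 0.002622; check Q = 9.3390e-05

Direction: forward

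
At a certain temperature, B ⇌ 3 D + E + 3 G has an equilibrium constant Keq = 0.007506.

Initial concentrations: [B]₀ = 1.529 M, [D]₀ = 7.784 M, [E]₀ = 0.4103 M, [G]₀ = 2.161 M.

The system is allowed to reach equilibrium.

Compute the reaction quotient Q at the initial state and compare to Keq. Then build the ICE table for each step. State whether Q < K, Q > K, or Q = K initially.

Q₀ = 1277 vs Keq = 0.007506 ⇒ Q>K, reverse
Step 1:
                   B          D          E          G
  init         1.529      7.784     0.4103      2.161
  Δ           0.4102     -1.231    -0.4102     -1.231
  eq           1.939      6.553 6.4239e-05     0.9303
  solve Keq expr → x = -0.4102; check Q = 0.007506

Q₀ = 1277; Q > K (proceeds reverse)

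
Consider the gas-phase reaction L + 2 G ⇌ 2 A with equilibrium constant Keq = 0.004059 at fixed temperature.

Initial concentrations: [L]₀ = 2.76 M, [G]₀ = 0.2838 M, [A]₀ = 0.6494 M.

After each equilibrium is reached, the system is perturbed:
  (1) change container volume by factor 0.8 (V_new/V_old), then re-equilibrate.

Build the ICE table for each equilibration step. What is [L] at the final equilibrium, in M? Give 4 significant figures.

Q₀ = 1.897 vs Keq = 0.004059 ⇒ Q>K, reverse
Step 1:
                  L         G         A
  Initial      2.76    0.2838    0.6494
  Change     0.2781    0.5561   -0.5561
  Equil       3.038    0.8399   0.09327
  solve Keq expr → x = -0.2781; check Q = 0.004059
Then change container volume by factor 0.8 (V_new/V_old).
Step 2:
                  L         G         A
  Initial     3.798      1.05    0.1166
  Change  -0.006075  -0.01215   0.01215
  Equil       3.792     1.038    0.1287
  solve Keq expr → x = 0.006075; check Q = 0.004059

[L]_eq = 3.792 M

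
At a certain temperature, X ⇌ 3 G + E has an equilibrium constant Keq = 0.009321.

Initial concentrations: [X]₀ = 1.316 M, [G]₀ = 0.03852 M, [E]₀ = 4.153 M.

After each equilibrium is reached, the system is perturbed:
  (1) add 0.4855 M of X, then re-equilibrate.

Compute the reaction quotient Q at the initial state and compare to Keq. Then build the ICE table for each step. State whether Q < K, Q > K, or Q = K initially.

Q₀ = 1.8037e-04; Q < K (proceeds forward)

Q₀ = 1.8037e-04 vs Keq = 0.009321 ⇒ Q<K, forward
Step 1:
                   X          G          E
  init         1.316    0.03852      4.153
  Δ         -0.03443     0.1033    0.03443
  eq           1.282     0.1418      4.187
  solve Keq expr → x = 0.03443; check Q = 0.009321
Then add 0.4855 M of X.
Step 2:
                   X          G          E
  init         1.767     0.1418      4.187
  Δ        -0.005269    0.01581   0.005269
  eq           1.762     0.1576      4.193
  solve Keq expr → x = 0.005269; check Q = 0.009321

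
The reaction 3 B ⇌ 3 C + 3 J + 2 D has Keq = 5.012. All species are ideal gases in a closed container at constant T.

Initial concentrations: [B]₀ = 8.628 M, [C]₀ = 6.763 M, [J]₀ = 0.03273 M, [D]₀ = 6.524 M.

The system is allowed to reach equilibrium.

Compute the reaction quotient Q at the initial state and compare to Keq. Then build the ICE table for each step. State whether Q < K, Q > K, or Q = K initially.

Q₀ = 7.1871e-04 vs Keq = 5.012 ⇒ Q<K, forward
Step 1:
                    B           C           J           D
  Initial       8.628       6.763     0.03273       6.524
  Change      -0.4982      0.4982      0.4982      0.3321
  Equil          8.13       7.261      0.5309       6.856
  solve Keq expr → x = 0.1661; check Q = 5.012

Q₀ = 7.1871e-04; Q < K (proceeds forward)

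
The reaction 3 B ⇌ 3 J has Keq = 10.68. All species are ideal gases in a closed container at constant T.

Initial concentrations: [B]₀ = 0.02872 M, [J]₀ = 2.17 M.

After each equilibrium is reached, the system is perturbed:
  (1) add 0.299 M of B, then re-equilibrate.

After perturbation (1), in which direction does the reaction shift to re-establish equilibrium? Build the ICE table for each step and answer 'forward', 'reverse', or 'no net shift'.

Direction: forward

Q₀ = 4.3135e+05 vs Keq = 10.68 ⇒ Q>K, reverse
Step 1:
                   B          J
  init       0.02872       2.17
  Δ           0.6579    -0.6579
  eq          0.6866      1.512
  solve Keq expr → x = -0.2193; check Q = 10.68
Then add 0.299 M of B.
Step 2:
                   B          J
  init        0.9856      1.512
  Δ          -0.2056     0.2056
  eq            0.78      1.718
  solve Keq expr → x = 0.06854; check Q = 10.68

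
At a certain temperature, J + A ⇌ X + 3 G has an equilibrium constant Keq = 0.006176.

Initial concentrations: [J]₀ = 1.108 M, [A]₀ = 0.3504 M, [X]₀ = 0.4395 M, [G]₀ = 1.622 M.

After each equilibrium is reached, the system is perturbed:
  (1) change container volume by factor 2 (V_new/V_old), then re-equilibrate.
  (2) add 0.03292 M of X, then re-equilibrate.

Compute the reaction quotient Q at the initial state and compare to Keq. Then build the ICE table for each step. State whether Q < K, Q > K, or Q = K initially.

Q₀ = 4.831 vs Keq = 0.006176 ⇒ Q>K, reverse
Step 1:
                   J          A          X          G
  init         1.108     0.3504     0.4395      1.622
  Δ           0.3798     0.3798    -0.3798     -1.139
  eq           1.488     0.7302     0.0597     0.4826
  solve Keq expr → x = -0.3798; check Q = 0.006176
Then change container volume by factor 2 (V_new/V_old).
Step 2:
                   J          A          X          G
  init        0.7439     0.3651    0.02985     0.2413
  Δ         -0.02231   -0.02231    0.02231    0.06694
  eq          0.7216     0.3428    0.05216     0.3082
  solve Keq expr → x = 0.02231; check Q = 0.006176
Then add 0.03292 M of X.
Step 3:
                   J          A          X          G
  init        0.7216     0.3428    0.08508     0.3082
  Δ          0.01029    0.01029   -0.01029   -0.03087
  eq          0.7319     0.3531    0.07479     0.2774
  solve Keq expr → x = -0.01029; check Q = 0.006176

Q₀ = 4.831; Q > K (proceeds reverse)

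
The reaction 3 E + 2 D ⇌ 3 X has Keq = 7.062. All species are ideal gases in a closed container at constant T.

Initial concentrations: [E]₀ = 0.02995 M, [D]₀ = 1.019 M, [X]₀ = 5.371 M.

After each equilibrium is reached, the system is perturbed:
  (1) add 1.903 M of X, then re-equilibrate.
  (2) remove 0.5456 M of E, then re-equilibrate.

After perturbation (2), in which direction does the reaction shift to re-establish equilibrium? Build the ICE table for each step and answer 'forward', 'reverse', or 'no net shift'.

Direction: reverse

Q₀ = 5.5543e+06 vs Keq = 7.062 ⇒ Q>K, reverse
Step 1:
                  E         D         X
  init      0.02995     1.019     5.371
  Δ           1.336    0.8908    -1.336
  eq          1.366      1.91     4.035
  solve Keq expr → x = -0.4454; check Q = 7.062
Then add 1.903 M of X.
Step 2:
                  E         D         X
  init        1.366      1.91     5.938
  Δ          0.3715    0.2476   -0.3715
  eq          1.738     2.157     5.566
  solve Keq expr → x = -0.1238; check Q = 7.062
Then remove 0.5456 M of E.
Step 3:
                  E         D         X
  init        1.192     2.157     5.566
  Δ          0.3364    0.2243   -0.3364
  eq          1.528     2.382      5.23
  solve Keq expr → x = -0.1121; check Q = 7.062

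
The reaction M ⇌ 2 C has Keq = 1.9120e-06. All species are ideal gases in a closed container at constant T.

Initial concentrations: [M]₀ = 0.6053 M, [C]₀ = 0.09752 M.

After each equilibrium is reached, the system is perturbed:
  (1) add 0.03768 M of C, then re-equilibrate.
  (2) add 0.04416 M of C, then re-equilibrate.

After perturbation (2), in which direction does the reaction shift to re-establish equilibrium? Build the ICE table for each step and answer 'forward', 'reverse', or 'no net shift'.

Direction: reverse

Q₀ = 0.01571 vs Keq = 1.9120e-06 ⇒ Q>K, reverse
Step 1:
                   M          C
  init        0.6053    0.09752
  Δ           0.0482    -0.0964
  eq          0.6535   0.001118
  solve Keq expr → x = -0.0482; check Q = 1.9120e-06
Then add 0.03768 M of C.
Step 2:
                   M          C
  init        0.6535     0.0388
  Δ          0.01883   -0.03766
  eq          0.6723   0.001134
  solve Keq expr → x = -0.01883; check Q = 1.9120e-06
Then add 0.04416 M of C.
Step 3:
                   M          C
  init        0.6723    0.04529
  Δ          0.02207   -0.04414
  eq          0.6944   0.001152
  solve Keq expr → x = -0.02207; check Q = 1.9120e-06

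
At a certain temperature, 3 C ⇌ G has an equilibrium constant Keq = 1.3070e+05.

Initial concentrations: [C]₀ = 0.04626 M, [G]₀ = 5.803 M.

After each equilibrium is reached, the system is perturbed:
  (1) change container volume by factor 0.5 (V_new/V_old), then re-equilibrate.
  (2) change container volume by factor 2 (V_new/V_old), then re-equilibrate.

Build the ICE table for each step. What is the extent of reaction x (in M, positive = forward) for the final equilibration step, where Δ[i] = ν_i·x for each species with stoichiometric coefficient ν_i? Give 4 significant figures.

Q₀ = 5.8619e+04 vs Keq = 1.3070e+05 ⇒ Q<K, forward
Step 1:
                   C          G
  I          0.04626      5.803
  C         -0.01084   0.003614
  E          0.03542      5.807
  solve Keq expr → x = 0.003614; check Q = 1.3070e+05
Then change container volume by factor 0.5 (V_new/V_old).
Step 2:
                   C          G
  I          0.07083      11.61
  C          -0.0262   0.008733
  E          0.04463      11.62
  solve Keq expr → x = 0.008733; check Q = 1.3070e+05
Then change container volume by factor 2 (V_new/V_old).
Step 3:
                   C          G
  I          0.02232      5.811
  C           0.0131  -0.004367
  E          0.03542      5.807
  solve Keq expr → x = -0.004367; check Q = 1.3070e+05

x = -0.004367 M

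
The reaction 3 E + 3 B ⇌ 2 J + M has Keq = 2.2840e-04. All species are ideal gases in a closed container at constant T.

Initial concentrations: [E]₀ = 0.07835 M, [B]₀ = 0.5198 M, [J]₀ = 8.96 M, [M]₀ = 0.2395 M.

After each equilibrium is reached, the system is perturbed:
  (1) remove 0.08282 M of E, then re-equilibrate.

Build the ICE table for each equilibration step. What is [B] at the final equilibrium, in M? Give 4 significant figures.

[B]_eq = 1.238 M

Q₀ = 2.8464e+05 vs Keq = 2.2840e-04 ⇒ Q>K, reverse
Step 1:
                   E          B          J          M
  Initial    0.07835     0.5198       8.96     0.2395
  Change      0.7185     0.7185     -0.479    -0.2395
  Equil       0.7968      1.238      8.481 3.0506e-06
  solve Keq expr → x = -0.2395; check Q = 2.2840e-04
Then remove 0.08282 M of E.
Step 2:
                   E          B          J          M
  Initial      0.714      1.238      8.481 3.0506e-06
  Change  2.5672e-06 2.5672e-06 -1.7114e-06 -8.5572e-07
  Equil        0.714      1.238      8.481 2.1949e-06
  solve Keq expr → x = -8.5572e-07; check Q = 2.2840e-04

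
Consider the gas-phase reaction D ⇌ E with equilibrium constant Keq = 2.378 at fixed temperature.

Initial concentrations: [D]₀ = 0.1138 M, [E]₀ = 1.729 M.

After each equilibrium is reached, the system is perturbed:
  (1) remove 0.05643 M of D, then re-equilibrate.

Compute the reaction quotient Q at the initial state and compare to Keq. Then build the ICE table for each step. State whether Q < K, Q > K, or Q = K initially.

Q₀ = 15.19 vs Keq = 2.378 ⇒ Q>K, reverse
Step 1:
                    D           E
  init         0.1138       1.729
  Δ            0.4317     -0.4317
  eq           0.5455       1.297
  solve Keq expr → x = -0.4317; check Q = 2.378
Then remove 0.05643 M of D.
Step 2:
                    D           E
  init         0.4891       1.297
  Δ           0.03972    -0.03972
  eq           0.5288       1.258
  solve Keq expr → x = -0.03972; check Q = 2.378

Q₀ = 15.19; Q > K (proceeds reverse)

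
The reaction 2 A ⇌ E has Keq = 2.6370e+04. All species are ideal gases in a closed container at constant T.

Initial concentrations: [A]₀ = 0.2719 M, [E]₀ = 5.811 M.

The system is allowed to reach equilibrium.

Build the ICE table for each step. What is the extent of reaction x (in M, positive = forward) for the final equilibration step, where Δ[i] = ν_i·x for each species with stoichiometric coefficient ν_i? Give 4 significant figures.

Q₀ = 78.6 vs Keq = 2.6370e+04 ⇒ Q<K, forward
Step 1:
                    A           E
  init         0.2719       5.811
  Δ           -0.2569      0.1284
  eq          0.01501       5.939
  solve Keq expr → x = 0.1284; check Q = 2.6370e+04

x = 0.1284 M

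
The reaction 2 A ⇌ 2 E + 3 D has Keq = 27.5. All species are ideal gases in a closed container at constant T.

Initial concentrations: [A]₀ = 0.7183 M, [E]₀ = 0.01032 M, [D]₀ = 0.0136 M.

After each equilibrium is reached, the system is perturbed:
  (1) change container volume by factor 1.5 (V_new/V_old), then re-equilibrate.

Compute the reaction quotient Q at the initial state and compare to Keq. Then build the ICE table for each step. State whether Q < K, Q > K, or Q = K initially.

Q₀ = 5.1924e-10 vs Keq = 27.5 ⇒ Q<K, forward
Step 1:
                    A           E           D
  I            0.7183     0.01032      0.0136
  C           -0.6117      0.6117      0.9176
  E            0.1066       0.622      0.9312
  solve Keq expr → x = 0.3059; check Q = 27.5
Then change container volume by factor 1.5 (V_new/V_old).
Step 2:
                    A           E           D
  I           0.07106      0.4147      0.6208
  C          -0.02602     0.02602     0.03902
  E           0.04504      0.4407      0.6598
  solve Keq expr → x = 0.01301; check Q = 27.5

Q₀ = 5.1924e-10; Q < K (proceeds forward)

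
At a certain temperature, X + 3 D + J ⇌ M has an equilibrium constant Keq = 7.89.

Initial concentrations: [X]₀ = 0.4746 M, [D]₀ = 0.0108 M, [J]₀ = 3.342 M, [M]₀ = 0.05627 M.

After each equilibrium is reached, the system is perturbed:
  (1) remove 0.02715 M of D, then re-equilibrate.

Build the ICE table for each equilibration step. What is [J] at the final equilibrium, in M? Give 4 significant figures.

Q₀ = 2.8163e+04 vs Keq = 7.89 ⇒ Q>K, reverse
Step 1:
                   X          D          J          M
  Initial     0.4746     0.0108      3.342    0.05627
  Change     0.03507     0.1052    0.03507   -0.03507
  Equil       0.5097      0.116      3.377     0.0212
  solve Keq expr → x = -0.03507; check Q = 7.89
Then remove 0.02715 M of D.
Step 2:
                   X          D          J          M
  Initial     0.5097    0.08886      3.377     0.0212
  Change    0.005343    0.01603   0.005343  -0.005343
  Equil        0.515     0.1049      3.382    0.01586
  solve Keq expr → x = -0.005343; check Q = 7.89

[J]_eq = 3.382 M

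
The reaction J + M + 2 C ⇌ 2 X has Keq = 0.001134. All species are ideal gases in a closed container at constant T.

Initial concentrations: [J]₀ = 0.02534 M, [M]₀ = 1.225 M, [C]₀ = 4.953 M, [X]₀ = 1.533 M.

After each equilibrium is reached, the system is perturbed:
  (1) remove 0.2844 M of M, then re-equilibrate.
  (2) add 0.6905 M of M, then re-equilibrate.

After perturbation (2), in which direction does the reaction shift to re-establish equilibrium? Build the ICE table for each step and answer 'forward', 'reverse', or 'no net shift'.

Direction: forward

Q₀ = 3.086 vs Keq = 0.001134 ⇒ Q>K, reverse
Step 1:
                  J         M         C         X
  I         0.02534     1.225     4.953     1.533
  C          0.6483    0.6483     1.297    -1.297
  E          0.6736     1.873      6.25    0.2364
  solve Keq expr → x = -0.6483; check Q = 0.001134
Then remove 0.2844 M of M.
Step 2:
                  J         M         C         X
  I          0.6736     1.589      6.25    0.2364
  C        0.008123  0.008123   0.01625  -0.01625
  E          0.6818     1.597     6.266    0.2202
  solve Keq expr → x = -0.008123; check Q = 0.001134
Then add 0.6905 M of M.
Step 3:
                  J         M         C         X
  I          0.6818     2.288     6.266    0.2202
  C        -0.01856  -0.01856  -0.03713   0.03713
  E          0.6632     2.269     6.229    0.2573
  solve Keq expr → x = 0.01856; check Q = 0.001134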